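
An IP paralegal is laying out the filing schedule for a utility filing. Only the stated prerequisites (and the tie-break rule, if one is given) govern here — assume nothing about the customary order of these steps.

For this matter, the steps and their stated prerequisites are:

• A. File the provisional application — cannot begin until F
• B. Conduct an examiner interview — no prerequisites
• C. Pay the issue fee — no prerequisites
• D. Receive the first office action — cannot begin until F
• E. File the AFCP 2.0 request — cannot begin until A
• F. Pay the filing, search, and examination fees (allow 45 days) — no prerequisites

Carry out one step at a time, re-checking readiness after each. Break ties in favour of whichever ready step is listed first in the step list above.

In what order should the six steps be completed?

B C F A D E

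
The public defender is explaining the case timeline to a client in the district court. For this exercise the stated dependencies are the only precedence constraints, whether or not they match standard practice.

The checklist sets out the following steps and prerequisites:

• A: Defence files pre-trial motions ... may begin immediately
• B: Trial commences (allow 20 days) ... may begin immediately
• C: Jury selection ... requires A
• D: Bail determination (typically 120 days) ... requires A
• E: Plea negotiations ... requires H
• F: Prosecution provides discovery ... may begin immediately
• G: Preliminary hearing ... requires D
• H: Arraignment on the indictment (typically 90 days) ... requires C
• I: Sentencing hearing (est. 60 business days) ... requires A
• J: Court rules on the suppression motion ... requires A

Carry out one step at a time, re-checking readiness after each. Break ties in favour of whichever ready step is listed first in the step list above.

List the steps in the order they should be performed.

A, B, C, D, F, G, H, E, I, J

Nothing is required for A, B and F. A is listed earlier → A first.
C, D, I and J now also ready, so the ready set is {B, C, D, F, I, J}; B is listed earlier → B.
Ready: C, D, F, I and J. C is listed earlier → C.
H now also ready, so the ready set is {D, F, H, I, J}; D is listed earlier → D.
F, G, H, I and J are all available; F is listed earlier → F.
Ready: G, H, I and J. G is listed earlier → G.
H, I and J are all available; H is listed earlier → H.
Now E, I and J have their prerequisites met. E is listed earlier, so E next.
Ready: I and J. I is listed earlier → I.
J is the only step now ready → J.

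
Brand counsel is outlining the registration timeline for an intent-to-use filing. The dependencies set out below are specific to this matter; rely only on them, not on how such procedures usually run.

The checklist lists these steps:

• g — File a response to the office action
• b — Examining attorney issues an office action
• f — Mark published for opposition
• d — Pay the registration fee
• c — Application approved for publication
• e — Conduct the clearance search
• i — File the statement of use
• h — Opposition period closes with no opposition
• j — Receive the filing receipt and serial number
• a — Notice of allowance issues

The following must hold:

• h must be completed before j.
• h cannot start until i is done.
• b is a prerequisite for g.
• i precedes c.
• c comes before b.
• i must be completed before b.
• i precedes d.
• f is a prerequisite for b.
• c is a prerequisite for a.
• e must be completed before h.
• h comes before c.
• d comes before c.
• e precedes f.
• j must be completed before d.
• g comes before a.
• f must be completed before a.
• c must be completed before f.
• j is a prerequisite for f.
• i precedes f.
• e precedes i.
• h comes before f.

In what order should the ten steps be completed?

e → i → h → j → d → c → f → b → g → a

Only e has no prerequisites, so it is first.
i is the only step now ready → i.
h needed e and i, now all done → h.
j is the only step now ready → j.
d is the only step now ready → d.
c is the only step now ready → c.
f needed c, e, i, h and j, now all done → f.
b needed f, c and i, now all done → b.
Next only g has its prerequisites met → g.
a is the only step now ready → a.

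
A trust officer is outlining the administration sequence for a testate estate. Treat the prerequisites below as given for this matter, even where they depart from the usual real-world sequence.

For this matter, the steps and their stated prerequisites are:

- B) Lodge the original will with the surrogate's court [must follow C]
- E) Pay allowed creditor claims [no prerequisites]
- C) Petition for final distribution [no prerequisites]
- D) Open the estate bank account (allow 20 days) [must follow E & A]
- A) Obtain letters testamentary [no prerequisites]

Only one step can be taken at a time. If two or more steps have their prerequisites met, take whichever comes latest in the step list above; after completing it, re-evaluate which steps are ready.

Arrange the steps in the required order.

Nothing is required for A, C and E. A is listed later → A first.
Ready: C and E. C is listed later → C.
B now also ready, so the ready set is {E, B}; E is listed later → E.
Ready: D and B. D is listed later → D.
Next only B has its prerequisites met → B.

A → C → E → D → B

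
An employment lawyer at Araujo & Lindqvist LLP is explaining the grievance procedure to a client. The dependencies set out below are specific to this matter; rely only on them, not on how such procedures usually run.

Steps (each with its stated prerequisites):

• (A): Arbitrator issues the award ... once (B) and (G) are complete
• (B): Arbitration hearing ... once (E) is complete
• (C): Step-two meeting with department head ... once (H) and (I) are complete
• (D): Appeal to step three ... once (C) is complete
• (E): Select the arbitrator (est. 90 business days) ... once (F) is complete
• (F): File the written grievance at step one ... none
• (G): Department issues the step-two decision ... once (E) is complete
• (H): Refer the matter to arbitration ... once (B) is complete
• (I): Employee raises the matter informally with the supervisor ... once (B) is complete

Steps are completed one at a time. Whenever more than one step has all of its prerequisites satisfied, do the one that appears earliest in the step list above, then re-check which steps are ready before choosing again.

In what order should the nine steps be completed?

Only (F) has no prerequisites, so it is first.
Next only (E) has its prerequisites met → (E).
Now (B) and (G) have their prerequisites met. (B) is listed earlier, so (B) next.
Now (G), (H) and (I) have their prerequisites met. (G) is listed earlier, so (G) next.
(A) now also ready, so the ready set is {(A), (H), (I)}; (A) is listed earlier → (A).
Ready: (H) and (I). (H) is listed earlier → (H).
Next only (I) has its prerequisites met → (I).
(C) needed (H) and (I), now all done → (C).
(D) needed (C), now all done → (D).

(F) → (E) → (B) → (G) → (A) → (H) → (I) → (C) → (D)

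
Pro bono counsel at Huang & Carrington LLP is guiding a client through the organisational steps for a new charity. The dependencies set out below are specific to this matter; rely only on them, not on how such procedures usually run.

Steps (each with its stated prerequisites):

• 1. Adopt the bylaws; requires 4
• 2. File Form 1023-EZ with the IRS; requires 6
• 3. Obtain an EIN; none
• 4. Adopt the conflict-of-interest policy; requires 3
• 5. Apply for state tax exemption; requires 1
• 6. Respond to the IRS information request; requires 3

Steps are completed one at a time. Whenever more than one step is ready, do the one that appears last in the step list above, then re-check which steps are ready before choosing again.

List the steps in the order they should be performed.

3, 6, 4, 2, 1, 5

Only 3 has no prerequisites, so it is first.
Now 6 and 4 have their prerequisites met. 6 is listed later, so 6 next.
2 now also ready, so the ready set is {4, 2}; 4 is listed later → 4.
1 now also ready, so the ready set is {2, 1}; 2 is listed later → 2.
Next only 1 has its prerequisites met → 1.
That leaves 5 as the only ready step → 5.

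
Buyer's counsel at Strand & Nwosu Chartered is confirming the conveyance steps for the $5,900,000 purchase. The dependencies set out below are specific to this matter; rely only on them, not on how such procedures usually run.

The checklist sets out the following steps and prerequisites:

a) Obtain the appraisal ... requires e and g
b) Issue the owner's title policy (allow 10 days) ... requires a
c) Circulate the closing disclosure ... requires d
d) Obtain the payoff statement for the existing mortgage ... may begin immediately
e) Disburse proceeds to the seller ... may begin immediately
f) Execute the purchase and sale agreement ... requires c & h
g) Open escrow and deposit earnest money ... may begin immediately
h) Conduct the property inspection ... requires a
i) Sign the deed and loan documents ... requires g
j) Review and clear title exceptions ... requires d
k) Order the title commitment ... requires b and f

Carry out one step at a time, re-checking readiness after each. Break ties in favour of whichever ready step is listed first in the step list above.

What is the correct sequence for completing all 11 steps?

d, c, e, g, a, b, h, f, i, j, k

Nothing is required for d, e and g. d is listed earlier → d first.
Now c, e, g and j have their prerequisites met. c is listed earlier, so c next.
e, g and j are all available; e is listed earlier → e.
Now g and j have their prerequisites met. g is listed earlier, so g next.
a, i and j are all available; a is listed earlier → a.
Ready: b, h, i and j. b is listed earlier → b.
Ready: h, i and j. h is listed earlier → h.
Ready: f, i and j. f is listed earlier → f.
Ready: i, j and k. i is listed earlier → i.
j and k are both available; j is listed earlier → j.
k is the only step now ready → k.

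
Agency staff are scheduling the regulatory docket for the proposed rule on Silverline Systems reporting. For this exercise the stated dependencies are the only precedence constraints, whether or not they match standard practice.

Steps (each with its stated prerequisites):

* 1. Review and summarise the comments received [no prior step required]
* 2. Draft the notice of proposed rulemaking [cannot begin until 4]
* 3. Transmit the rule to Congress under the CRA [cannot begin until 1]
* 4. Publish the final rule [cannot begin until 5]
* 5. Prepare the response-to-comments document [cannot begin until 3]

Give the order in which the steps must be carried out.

1 is the only step with nothing outstanding, so it goes first.
That leaves 3 as the only ready step → 3.
5 is the only step now ready → 5.
4 needed 5, now all done → 4.
2 needed 4, now all done → 2.

1 → 3 → 5 → 4 → 2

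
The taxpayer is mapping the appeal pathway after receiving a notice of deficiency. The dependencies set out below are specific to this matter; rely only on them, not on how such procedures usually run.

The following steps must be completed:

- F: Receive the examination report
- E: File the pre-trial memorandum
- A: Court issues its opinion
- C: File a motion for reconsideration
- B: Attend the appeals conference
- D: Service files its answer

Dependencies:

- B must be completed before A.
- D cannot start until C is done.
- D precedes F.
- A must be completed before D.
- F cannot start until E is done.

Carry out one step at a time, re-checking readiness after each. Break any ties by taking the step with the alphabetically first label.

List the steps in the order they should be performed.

B, A, C, D, E, F

B, C and E have no prerequisites; B has the earlier label, so B is first.
Now A, C and E have their prerequisites met. A has the earlier label, so A next.
C and E are both available; C has the earlier label → C.
Ready: D and E. D has the earlier label → D.
Next only E has its prerequisites met → E.
Next only F has its prerequisites met → F.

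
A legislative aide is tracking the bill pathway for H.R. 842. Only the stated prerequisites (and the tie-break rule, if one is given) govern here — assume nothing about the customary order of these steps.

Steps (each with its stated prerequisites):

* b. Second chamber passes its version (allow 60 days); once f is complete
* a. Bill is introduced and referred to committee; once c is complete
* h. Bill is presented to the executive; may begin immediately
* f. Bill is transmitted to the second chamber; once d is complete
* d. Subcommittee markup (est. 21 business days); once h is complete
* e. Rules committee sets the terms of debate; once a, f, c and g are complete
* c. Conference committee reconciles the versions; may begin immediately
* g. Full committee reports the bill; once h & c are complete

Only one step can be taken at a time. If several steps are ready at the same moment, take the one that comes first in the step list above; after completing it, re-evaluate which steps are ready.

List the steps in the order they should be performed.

h → d → f → b → c → a → g → e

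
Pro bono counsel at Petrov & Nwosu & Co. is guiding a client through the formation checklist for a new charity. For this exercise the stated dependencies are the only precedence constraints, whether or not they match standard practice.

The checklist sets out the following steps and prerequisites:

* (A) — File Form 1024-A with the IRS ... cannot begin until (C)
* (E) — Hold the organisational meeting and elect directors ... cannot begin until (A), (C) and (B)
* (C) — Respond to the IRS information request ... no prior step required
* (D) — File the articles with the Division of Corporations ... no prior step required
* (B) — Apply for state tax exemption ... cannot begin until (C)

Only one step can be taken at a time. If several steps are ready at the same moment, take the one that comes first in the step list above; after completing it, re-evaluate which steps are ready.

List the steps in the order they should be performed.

(C), (A), (D), (B), (E)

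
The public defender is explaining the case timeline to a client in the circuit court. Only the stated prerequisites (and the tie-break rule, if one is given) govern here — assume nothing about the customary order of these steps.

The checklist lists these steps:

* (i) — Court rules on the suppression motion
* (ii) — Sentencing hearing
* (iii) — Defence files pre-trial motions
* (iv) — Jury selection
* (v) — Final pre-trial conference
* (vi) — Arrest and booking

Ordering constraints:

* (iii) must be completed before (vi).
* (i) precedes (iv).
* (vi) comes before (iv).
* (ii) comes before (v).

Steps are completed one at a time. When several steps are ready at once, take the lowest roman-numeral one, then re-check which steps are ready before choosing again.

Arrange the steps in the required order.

(i), (ii) and (iii) have no prerequisites; (i) has the earlier label, so (i) is first.
Now (ii) and (iii) have their prerequisites met. (ii) has the earlier label, so (ii) next.
Now (iii) and (v) have their prerequisites met. (iii) has the earlier label, so (iii) next.
(vi) now also ready, so the ready set is {(v), (vi)}; (v) has the earlier label → (v).
(vi) needed (iii), now all done → (vi).
(iv) is the only step now ready → (iv).

(i), (ii), (iii), (v), (vi), (iv)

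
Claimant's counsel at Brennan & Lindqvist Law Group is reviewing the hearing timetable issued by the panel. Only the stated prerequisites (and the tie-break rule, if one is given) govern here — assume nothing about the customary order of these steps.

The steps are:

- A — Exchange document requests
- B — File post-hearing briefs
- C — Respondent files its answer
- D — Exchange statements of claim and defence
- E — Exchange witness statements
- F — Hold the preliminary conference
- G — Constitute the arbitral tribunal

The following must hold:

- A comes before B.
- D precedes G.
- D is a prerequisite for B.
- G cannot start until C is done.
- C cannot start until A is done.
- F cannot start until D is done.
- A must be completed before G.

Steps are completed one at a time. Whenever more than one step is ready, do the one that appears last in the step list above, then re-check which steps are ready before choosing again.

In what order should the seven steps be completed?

E D F A C G B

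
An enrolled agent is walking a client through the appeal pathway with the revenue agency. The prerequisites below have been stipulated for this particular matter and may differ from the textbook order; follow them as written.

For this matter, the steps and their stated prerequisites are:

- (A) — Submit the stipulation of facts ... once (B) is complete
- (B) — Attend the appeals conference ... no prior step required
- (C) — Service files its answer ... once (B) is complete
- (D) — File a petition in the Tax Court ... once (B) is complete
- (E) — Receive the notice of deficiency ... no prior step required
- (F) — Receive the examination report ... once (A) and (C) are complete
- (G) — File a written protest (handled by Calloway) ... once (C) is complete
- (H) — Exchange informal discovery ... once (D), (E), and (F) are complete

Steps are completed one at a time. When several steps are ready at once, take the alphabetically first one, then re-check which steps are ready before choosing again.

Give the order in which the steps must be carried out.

(B) (A) (C) (D) (E) (F) (G) (H)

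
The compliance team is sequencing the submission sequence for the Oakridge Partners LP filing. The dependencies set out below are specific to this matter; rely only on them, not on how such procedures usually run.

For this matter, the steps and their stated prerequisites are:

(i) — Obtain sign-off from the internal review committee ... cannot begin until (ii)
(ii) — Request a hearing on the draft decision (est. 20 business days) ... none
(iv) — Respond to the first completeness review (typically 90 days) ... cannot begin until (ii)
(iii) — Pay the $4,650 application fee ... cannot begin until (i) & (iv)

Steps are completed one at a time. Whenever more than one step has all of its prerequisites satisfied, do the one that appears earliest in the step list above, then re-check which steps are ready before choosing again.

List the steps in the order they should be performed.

(ii) → (i) → (iv) → (iii)

(ii) is the only step with nothing outstanding, so it goes first.
Now (i) and (iv) have their prerequisites met. (i) is listed earlier, so (i) next.
Next only (iv) has its prerequisites met → (iv).
(iii) is the only step now ready → (iii).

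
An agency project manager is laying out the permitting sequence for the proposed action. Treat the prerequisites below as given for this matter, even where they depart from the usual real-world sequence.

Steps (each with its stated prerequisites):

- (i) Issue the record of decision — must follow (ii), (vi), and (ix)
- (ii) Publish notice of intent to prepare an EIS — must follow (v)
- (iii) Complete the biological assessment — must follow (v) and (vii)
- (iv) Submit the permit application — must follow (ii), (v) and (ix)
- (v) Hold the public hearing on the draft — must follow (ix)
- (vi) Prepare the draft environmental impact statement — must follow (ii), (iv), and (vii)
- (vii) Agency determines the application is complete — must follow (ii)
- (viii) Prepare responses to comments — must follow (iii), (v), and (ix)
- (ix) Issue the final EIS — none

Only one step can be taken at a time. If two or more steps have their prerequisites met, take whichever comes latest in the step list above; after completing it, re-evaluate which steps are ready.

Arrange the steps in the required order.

(ix) → (v) → (ii) → (vii) → (iv) → (vi) → (iii) → (viii) → (i)

(ix) is the only step with nothing outstanding, so it goes first.
Next only (v) has its prerequisites met → (v).
(ii) needed (v), now all done → (ii).
Now (vii) and (iv) have their prerequisites met. (vii) is listed later, so (vii) next.
(iii) now also ready, so the ready set is {(iv), (iii)}; (iv) is listed later → (iv).
Ready: (vi) and (iii). (vi) is listed later → (vi).
(iii) and (i) are both available; (iii) is listed later → (iii).
(viii) now also ready, so the ready set is {(viii), (i)}; (viii) is listed later → (viii).
(i) needed (ix), (vi) and (ii), now all done → (i).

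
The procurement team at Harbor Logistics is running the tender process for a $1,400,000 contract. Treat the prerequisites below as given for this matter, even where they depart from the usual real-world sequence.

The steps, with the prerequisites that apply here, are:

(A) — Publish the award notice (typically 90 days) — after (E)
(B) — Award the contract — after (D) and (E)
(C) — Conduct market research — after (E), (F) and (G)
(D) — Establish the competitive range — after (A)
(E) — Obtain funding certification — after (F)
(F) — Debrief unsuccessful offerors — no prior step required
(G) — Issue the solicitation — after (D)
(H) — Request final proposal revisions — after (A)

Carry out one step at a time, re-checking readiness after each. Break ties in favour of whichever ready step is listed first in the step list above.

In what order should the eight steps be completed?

(F) → (E) → (A) → (D) → (B) → (G) → (C) → (H)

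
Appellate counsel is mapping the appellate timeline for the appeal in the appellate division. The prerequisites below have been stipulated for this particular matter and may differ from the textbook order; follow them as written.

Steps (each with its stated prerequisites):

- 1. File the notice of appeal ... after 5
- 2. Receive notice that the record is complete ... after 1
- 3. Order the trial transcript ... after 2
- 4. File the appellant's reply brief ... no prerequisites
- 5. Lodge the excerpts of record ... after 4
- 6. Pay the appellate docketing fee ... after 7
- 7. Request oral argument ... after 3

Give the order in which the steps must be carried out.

4 is the only step with nothing outstanding, so it goes first.
5 is the only step now ready → 5.
Next only 1 has its prerequisites met → 1.
That leaves 2 as the only ready step → 2.
3 needed 2, now all done → 3.
7 needed 3, now all done → 7.
Next only 6 has its prerequisites met → 6.

4 5 1 2 3 7 6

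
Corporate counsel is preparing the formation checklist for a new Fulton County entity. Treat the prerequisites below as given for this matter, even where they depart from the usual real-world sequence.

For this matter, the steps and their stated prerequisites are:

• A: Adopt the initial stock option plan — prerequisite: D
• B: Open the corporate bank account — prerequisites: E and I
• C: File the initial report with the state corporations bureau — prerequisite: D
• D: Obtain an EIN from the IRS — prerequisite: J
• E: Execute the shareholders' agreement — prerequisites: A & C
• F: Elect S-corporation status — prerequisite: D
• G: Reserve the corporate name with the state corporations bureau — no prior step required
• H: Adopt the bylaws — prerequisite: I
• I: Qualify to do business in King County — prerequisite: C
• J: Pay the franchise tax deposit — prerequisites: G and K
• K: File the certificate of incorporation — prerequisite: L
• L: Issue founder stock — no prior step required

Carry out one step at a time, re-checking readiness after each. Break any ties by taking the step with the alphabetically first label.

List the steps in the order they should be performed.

G L K J D A C E F I B H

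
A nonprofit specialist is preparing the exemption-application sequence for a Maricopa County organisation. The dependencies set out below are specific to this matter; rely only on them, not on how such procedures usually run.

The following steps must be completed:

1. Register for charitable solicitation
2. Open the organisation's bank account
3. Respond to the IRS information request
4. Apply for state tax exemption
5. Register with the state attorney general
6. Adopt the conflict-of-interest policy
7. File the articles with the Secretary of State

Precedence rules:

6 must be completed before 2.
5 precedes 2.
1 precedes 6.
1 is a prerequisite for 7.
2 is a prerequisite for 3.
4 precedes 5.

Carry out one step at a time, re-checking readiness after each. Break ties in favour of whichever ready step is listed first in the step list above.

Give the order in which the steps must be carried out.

1 and 4 have no prerequisites; 1 is listed earlier, so 1 is first.
Now 4, 6 and 7 have their prerequisites met. 4 is listed earlier, so 4 next.
5 now also ready, so the ready set is {5, 6, 7}; 5 is listed earlier → 5.
Now 6 and 7 have their prerequisites met. 6 is listed earlier, so 6 next.
2 and 7 are both available; 2 is listed earlier → 2.
Ready: 3 and 7. 3 is listed earlier → 3.
7 needed 1, now all done → 7.

1 → 4 → 5 → 6 → 2 → 3 → 7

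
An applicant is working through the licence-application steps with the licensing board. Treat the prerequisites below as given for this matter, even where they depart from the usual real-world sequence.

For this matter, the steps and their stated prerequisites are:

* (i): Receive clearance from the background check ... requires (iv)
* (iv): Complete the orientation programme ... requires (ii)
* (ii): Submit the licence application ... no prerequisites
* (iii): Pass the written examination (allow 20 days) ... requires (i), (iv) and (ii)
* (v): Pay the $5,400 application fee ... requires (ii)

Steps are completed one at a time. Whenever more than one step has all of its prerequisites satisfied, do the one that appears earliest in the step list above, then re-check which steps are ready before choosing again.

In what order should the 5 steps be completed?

(ii), (iv), (i), (iii), (v)

Only (ii) has no prerequisites, so it is first.
(iv) and (v) are both available; (iv) is listed earlier → (iv).
(i) now also ready, so the ready set is {(i), (v)}; (i) is listed earlier → (i).
Ready: (iii) and (v). (iii) is listed earlier → (iii).
(v) is the only step now ready → (v).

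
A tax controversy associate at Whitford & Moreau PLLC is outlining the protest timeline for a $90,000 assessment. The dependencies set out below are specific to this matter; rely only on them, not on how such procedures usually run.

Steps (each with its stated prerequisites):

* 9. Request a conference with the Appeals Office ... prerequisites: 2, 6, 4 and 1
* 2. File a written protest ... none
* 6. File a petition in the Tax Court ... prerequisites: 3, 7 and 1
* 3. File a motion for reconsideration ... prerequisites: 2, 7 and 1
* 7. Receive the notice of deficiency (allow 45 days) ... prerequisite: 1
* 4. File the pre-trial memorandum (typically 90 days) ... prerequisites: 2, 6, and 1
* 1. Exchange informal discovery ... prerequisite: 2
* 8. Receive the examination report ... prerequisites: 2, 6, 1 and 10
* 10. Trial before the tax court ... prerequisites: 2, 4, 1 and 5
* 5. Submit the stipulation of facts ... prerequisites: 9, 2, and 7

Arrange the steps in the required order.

2, 1, 7, 3, 6, 4, 9, 5, 10, 8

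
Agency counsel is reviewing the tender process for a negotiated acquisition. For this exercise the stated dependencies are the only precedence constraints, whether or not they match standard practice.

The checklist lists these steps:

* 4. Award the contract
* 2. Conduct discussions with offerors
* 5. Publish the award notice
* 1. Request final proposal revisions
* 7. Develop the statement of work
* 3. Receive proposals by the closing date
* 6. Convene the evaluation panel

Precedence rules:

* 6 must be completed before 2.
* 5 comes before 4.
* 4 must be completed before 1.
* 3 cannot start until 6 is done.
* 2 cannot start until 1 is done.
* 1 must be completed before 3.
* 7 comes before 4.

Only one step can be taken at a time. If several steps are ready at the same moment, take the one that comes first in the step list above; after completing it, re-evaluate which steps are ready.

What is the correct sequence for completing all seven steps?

5, 7 and 6 have no prerequisites; 5 is listed earlier, so 5 is first.
Ready: 7 and 6. 7 is listed earlier → 7.
4 now also ready, so the ready set is {4, 6}; 4 is listed earlier → 4.
Now 1 and 6 have their prerequisites met. 1 is listed earlier, so 1 next.
That leaves 6 as the only ready step → 6.
Ready: 2 and 3. 2 is listed earlier → 2.
That leaves 3 as the only ready step → 3.

5, 7, 4, 1, 6, 2, 3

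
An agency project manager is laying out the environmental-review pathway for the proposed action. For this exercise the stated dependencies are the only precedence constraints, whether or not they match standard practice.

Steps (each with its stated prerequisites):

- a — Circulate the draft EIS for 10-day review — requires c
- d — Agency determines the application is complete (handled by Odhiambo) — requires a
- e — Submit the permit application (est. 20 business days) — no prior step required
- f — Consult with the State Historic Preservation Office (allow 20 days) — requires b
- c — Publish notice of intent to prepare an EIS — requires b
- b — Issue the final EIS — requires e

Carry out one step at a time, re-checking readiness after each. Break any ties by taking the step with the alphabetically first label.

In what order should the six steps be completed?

e → b → c → a → d → f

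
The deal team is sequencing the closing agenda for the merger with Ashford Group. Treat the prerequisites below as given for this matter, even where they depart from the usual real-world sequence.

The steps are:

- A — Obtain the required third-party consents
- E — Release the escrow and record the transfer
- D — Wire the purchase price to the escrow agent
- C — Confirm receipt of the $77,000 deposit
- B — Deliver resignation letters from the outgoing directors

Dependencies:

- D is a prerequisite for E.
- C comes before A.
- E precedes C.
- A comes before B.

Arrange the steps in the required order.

D has no prerequisites → D first.
E needed D, now all done → E.
Next only C has its prerequisites met → C.
Next only A has its prerequisites met → A.
That leaves B as the only ready step → B.

D E C A B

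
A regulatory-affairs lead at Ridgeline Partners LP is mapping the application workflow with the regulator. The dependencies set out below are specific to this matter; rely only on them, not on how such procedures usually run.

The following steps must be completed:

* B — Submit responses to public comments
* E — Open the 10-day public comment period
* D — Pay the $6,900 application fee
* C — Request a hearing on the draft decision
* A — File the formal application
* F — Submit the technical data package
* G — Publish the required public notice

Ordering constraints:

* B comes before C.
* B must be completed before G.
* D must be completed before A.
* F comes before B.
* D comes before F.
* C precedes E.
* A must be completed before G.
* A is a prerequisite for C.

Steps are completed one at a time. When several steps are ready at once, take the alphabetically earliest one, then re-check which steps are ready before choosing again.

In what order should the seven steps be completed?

D, A, F, B, C, E, G

D is the only step with nothing outstanding, so it goes first.
A and F are both available; A has the earlier label → A.
F needed D, now all done → F.
B needed F, now all done → B.
Now C and G have their prerequisites met. C has the earlier label, so C next.
E now also ready, so the ready set is {E, G}; E has the earlier label → E.
That leaves G as the only ready step → G.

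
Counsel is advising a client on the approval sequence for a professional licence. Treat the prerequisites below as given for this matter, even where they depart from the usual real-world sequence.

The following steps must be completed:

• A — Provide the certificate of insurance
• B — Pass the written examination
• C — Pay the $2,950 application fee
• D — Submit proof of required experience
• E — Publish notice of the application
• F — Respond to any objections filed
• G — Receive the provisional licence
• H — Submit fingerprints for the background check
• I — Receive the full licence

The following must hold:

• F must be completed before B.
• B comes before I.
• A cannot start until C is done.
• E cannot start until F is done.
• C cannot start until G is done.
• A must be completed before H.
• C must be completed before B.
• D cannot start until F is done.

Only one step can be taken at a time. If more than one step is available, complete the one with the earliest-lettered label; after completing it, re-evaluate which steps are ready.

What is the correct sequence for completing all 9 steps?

F and G have no prerequisites; F has the earlier label, so F is first.
D and E now also ready, so the ready set is {D, E, G}; D has the earlier label → D.
E and G are both available; E has the earlier label → E.
That leaves G as the only ready step → G.
C needed G, now all done → C.
A and B are both available; A has the earlier label → A.
Ready: B and H. B has the earlier label → B.
H and I are both available; H has the earlier label → H.
I needed B, now all done → I.

F, D, E, G, C, A, B, H, I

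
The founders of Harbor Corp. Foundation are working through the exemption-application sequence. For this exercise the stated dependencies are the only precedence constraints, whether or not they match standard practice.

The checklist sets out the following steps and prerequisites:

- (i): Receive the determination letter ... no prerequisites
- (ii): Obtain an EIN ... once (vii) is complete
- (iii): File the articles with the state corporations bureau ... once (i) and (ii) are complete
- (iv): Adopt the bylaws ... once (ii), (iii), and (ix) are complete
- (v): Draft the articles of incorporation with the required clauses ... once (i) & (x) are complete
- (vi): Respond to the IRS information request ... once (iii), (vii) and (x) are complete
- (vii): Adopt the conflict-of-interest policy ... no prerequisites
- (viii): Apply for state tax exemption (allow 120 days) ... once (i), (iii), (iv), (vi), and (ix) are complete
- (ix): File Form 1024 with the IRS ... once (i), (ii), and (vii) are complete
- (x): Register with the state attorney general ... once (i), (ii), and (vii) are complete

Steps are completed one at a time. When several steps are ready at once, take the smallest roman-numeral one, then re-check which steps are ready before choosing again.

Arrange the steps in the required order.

(i) and (vii) have no prerequisites; (i) has the earlier label, so (i) is first.
(vii) is the only step now ready → (vii).
(ii) is the only step now ready → (ii).
(iii), (ix) and (x) are all available; (iii) has the earlier label → (iii).
Ready: (ix) and (x). (ix) has the earlier label → (ix).
(iv) now also ready, so the ready set is {(iv), (x)}; (iv) has the earlier label → (iv).
(x) is the only step now ready → (x).
Now (v) and (vi) have their prerequisites met. (v) has the earlier label, so (v) next.
(vi) needed (iii), (vii) and (x), now all done → (vi).
Next only (viii) has its prerequisites met → (viii).

(i) → (vii) → (ii) → (iii) → (ix) → (iv) → (x) → (v) → (vi) → (viii)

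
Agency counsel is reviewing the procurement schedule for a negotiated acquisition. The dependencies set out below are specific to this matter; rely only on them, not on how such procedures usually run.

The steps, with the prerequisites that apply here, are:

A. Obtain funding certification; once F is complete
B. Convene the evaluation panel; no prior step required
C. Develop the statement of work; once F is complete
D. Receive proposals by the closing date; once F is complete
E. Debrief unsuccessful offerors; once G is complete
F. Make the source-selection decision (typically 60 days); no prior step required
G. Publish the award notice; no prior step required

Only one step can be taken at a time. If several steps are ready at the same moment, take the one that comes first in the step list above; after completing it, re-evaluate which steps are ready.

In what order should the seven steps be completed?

B, F, A, C, D, G, E

Nothing is required for B, F and G. B is listed earlier → B first.
Now F and G have their prerequisites met. F is listed earlier, so F next.
A, C and D now also ready, so the ready set is {A, C, D, G}; A is listed earlier → A.
C, D and G are all available; C is listed earlier → C.
Ready: D and G. D is listed earlier → D.
G is the only step now ready → G.
That leaves E as the only ready step → E.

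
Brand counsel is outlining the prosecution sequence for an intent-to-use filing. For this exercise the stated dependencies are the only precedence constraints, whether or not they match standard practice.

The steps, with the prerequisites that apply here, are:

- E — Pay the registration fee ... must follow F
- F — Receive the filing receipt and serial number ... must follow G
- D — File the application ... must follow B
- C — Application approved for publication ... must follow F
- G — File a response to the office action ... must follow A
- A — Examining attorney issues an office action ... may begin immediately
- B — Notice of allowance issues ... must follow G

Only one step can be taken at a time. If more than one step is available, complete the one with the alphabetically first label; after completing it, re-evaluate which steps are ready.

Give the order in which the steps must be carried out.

A is the only step with nothing outstanding, so it goes first.
G needed A, now all done → G.
Ready: B and F. B has the earlier label → B.
D now also ready, so the ready set is {D, F}; D has the earlier label → D.
Next only F has its prerequisites met → F.
Ready: C and E. C has the earlier label → C.
Next only E has its prerequisites met → E.

A, G, B, D, F, C, E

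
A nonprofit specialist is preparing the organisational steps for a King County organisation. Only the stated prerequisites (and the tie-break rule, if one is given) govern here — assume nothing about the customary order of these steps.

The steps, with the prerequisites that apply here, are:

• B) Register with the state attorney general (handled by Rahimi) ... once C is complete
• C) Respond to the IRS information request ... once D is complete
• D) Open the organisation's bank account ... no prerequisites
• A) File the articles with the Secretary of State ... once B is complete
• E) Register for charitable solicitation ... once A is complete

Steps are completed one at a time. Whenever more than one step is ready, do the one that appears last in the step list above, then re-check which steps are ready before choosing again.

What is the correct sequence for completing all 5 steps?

D C B A E

D has no prerequisites → D first.
C is the only step now ready → C.
Next only B has its prerequisites met → B.
A needed B, now all done → A.
E needed A, now all done → E.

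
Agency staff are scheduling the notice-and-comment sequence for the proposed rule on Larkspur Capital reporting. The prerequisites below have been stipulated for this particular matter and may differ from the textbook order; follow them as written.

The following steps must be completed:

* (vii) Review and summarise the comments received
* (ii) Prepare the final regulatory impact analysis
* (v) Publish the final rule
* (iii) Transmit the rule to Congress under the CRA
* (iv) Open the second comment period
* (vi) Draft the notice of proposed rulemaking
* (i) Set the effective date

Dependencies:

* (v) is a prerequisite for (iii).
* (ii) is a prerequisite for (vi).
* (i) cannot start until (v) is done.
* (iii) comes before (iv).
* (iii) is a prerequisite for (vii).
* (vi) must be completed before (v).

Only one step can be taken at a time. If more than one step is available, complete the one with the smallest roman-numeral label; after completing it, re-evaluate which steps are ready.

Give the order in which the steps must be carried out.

Only (ii) has no prerequisites, so it is first.
(vi) needed (ii), now all done → (vi).
(v) needed (vi), now all done → (v).
(i) and (iii) are both available; (i) has the earlier label → (i).
That leaves (iii) as the only ready step → (iii).
Now (iv) and (vii) have their prerequisites met. (iv) has the earlier label, so (iv) next.
(vii) needed (iii), now all done → (vii).

(ii) → (vi) → (v) → (i) → (iii) → (iv) → (vii)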